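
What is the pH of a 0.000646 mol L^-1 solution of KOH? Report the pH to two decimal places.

KOH is a strong base; [OH-] = 0.000646 M.
pOH = -log(0.000646) = 3.19
pH = 14.00 - 3.19 = 10.81

pH = 10.81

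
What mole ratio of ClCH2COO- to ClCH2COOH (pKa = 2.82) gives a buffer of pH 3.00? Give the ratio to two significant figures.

pH = pKa + log(r) ⇒ log(r) = 3.00 − 2.82 = +0.18
r = [ClCH2COO-]/[ClCH2COOH] = 10^(+0.18) = 1.51

ratio = 1.5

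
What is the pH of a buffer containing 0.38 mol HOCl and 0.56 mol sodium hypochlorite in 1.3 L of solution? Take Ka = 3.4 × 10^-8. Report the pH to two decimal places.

pKa = −log(3.4 × 10^-8) = 7.469
Henderson–Hasselbalch: pH = pKa + log([OCl-]/[HOCl]) = 7.469 + log(0.56/0.38)
pH = 7.469 + (+0.168) = 7.64

pH = 7.64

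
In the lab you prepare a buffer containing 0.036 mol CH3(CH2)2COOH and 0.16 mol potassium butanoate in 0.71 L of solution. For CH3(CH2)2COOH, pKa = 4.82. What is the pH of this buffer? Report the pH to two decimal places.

pH = 5.47

Using pH = pKa + log([base]/[acid]) with [base]/[acid] = 0.16/0.036:
pH = 4.82 + (+0.648) = 5.47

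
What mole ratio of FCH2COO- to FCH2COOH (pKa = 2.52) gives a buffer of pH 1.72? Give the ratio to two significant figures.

pH = pKa + log(r) ⇒ log(r) = 1.72 − 2.52 = -0.80
r = [FCH2COO-]/[FCH2COOH] = 10^(-0.80) = 0.158

ratio = 0.16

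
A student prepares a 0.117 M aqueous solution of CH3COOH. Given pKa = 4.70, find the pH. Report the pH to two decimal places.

pH = 2.82

CH3COOH ⇌ CH3COO- + H+
Ka = 10^(−4.70) = 2.00 × 10^-5
Let x = [H+] at equilibrium. Ka = x²/(0.117 − x).
Assume x ≪ 0.117: x ≈ √(2.00 × 10^-5 × 0.117) = 1.53 × 10^-3 M
Check: 1.3% ionized — well under 5%, approximation valid.
pH = −log[H+] = −log(1.53 × 10^-3) = 2.82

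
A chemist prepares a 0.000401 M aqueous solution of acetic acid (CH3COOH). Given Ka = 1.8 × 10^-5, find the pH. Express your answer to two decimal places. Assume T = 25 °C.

CH3COOH ⇌ CH3COO- + H+
From the ICE table, Ka = [H+]²/(0.000401 − [H+]) = 1.8 × 10^-5.
The 5% rule fails; solving [H+]² + Ka·[H+] − Ka·C₀ = 0 exactly:
[H+] = [−1.8e-05 + √(1.8e-05² + 2.89e-08)]/2 = 7.64 × 10^-5 M
pH = −log[H+] = −log(7.64 × 10^-5) = 4.12

pH = 4.12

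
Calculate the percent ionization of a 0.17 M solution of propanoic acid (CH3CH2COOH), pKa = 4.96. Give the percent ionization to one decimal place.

0.8%

CH3CH2COOH ⇌ CH3CH2COO- + H+; let x = [H+] at equilibrium.
Ka = 10^(−4.96) = 1.10 × 10^-5
x ≈ √(Ka·C₀) = √(1.10 × 10^-5 × 0.17) = 1.37 × 10^-3 M
Fraction ionized = 1.37 × 10^-3 / 0.17 = 0.0081 → 0.8%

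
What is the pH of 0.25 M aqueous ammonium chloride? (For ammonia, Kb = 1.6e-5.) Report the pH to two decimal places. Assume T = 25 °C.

NH4+ is the conjugate acid of the weak base NH3.
Ka = Kw/Kb = 1.0×10^-14 / 1.6 × 10^-5 = 6.25 × 10^-10
Ka = x²/(0.25 − x) = 6.25 × 10^-10
Since Ka ≪ C₀, x ≈ √(Ka·C₀) = 1.25 × 10^-5 M.
(x/C₀ = 0.005% < 5%, so the approximation holds.)
pH = −log[H+] = −log(1.25 × 10^-5) = 4.90

pH = 4.90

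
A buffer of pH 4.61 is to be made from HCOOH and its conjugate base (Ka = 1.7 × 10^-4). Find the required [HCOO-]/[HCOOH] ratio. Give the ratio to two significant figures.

ratio = 6.9

pKa = -log(1.7 × 10^-4) = 3.770
pH = pKa + log(r) ⇒ log(r) = 4.61 − 3.770 = +0.840
r = [HCOO-]/[HCOOH] = 10^(+0.840) = 6.92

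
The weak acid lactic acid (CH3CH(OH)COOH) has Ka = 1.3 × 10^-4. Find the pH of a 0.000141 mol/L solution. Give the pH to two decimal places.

CH3CH(OH)COOH ⇌ CH3CH(OH)COO- + H+
From the ICE table, Ka = [H+]²/(0.000141 − [H+]) = 1.3 × 10^-4.
Here C₀/Ka ≈ 1.08, so the small-[H+] approximation fails. Use the quadratic:
[H+] = [−0.00013 + √(0.00013² + 7.33e-08)]/2 = 8.52 × 10^-5 M
pH = −log[H+] = −log(8.52 × 10^-5) = 4.07

pH = 4.07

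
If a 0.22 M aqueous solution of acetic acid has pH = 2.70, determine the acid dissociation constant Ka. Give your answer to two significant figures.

Ka = 1.8 × 10^-5

[H+] = 10^(-2.70) = 2.00 × 10^-3 M
At equilibrium [HA] = 0.22 − 2.00 × 10^-3 = 2.18 × 10^-1 M
Ka = [H+][A-]/[HA] = (2.00 × 10^-3)² / 2.18 × 10^-1 = 1.8 × 10^-5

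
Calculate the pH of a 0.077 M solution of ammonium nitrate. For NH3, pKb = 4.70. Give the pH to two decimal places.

NH4+ is the conjugate acid of the weak base NH3.
Kb = 10^(−4.70) = 2.00 × 10^-5
Ka = Kw/Kb = 1.0×10^-14 / 2.00 × 10^-5 = 5.00 × 10^-10
From the ICE table, Ka = [H+]²/(0.077 − [H+]) = 5.00 × 10^-10.
Assume [H+] ≪ 0.077: [H+] ≈ √(5.00 × 10^-10 × 0.077) = 6.20 × 10^-6 M
pH = −log[H+] = −log(6.20 × 10^-6) = 5.21

pH = 5.21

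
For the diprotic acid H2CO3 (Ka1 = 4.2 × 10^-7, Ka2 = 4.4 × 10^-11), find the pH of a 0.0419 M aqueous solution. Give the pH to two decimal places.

pH = 3.88

Since Ka1 ≫ Ka2, the first ionization dominates [H+].
Ka1 = x²/(0.0419 − x) = 4.2 × 10^-7
x ≈ √(4.2 × 10^-7 × 0.0419) = 1.33 × 10^-4 M
pH = −log(1.33 × 10^-4) = 3.88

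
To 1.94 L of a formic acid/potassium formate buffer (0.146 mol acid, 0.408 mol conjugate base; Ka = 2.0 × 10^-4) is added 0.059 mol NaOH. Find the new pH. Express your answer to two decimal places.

OH- converts HCOOH to HCOO-: HCOOH → 0.087 mol, HCOO- → 0.467 mol.
pKa = −log(2.0 × 10^-4) = 3.699
pH = pKa + log([A⁻]/[HA]) = 3.699 + log(0.467/0.087) = 3.699 +0.730

pH = 4.43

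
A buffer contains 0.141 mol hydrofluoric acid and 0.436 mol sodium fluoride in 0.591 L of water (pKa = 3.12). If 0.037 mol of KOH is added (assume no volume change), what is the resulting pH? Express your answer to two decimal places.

After neutralization: n(HF) = 0.104 mol, n(F-) = 0.473 mol.
Henderson–Hasselbalch with mole ratio 0.473/0.104: pH = 3.12 + (+0.658)

pH = 3.78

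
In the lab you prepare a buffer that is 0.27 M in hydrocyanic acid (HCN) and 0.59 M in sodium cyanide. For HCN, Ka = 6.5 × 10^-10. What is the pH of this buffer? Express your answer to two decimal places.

pH = 9.53

pKa = −log(6.5 × 10^-10) = 9.187
Using pH = pKa + log([base]/[acid]) with [base]/[acid] = 0.59/0.27:
pH = 9.187 + (+0.339) = 9.53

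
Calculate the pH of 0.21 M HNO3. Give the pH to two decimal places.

HNO3 is a strong acid and dissociates completely, so [H+] = 0.21 M.
pH = -log(0.21) = 0.68

pH = 0.68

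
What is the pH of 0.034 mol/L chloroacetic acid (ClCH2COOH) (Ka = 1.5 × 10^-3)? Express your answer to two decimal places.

pH = 2.19

ClCH2COOH ⇌ ClCH2COO- + H+
From the ICE table, Ka = [H+]²/(0.034 − [H+]) = 1.5 × 10^-3.
Here C₀/Ka ≈ 22.7, so the small-[H+] approximation fails. Use the quadratic:
[H+] = [−0.0015 + √(0.0015² + 0.000204)]/2 = 6.43 × 10^-3 M
pH = −log[H+] = −log(6.43 × 10^-3) = 2.19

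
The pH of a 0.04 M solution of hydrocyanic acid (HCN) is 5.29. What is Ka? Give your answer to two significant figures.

[H+] = 10^(-5.29) = 5.13 × 10^-6 M
At equilibrium [HA] = 0.04 − 5.13 × 10^-6 = 4.00 × 10^-2 M
Ka = [H+][A-]/[HA] = (5.13 × 10^-6)² / 4.00 × 10^-2 = 6.6 × 10^-10

Ka = 6.6 × 10^-10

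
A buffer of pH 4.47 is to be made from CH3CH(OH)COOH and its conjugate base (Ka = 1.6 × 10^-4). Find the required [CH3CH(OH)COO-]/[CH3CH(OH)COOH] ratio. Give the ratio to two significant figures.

ratio = 4.7

pKa = -log(1.6 × 10^-4) = 3.796
pH = pKa + log(r) ⇒ log(r) = 4.47 − 3.796 = +0.674
r = [CH3CH(OH)COO-]/[CH3CH(OH)COOH] = 10^(+0.674) = 4.72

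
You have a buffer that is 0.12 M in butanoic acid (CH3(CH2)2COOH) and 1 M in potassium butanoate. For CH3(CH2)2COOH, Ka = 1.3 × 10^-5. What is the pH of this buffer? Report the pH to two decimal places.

pH = 5.81

pKa = −log(1.3 × 10^-5) = 4.886
pH = pKa + log([A⁻]/[HA]) = 4.886 + log(1/0.12)
pH = 4.886 + (+0.921) = 5.81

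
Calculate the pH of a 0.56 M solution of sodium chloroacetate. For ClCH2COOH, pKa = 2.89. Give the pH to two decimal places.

pH = 8.32

ClCH2COO- is the conjugate base of the weak acid ClCH2COOH.
Ka = 10^(−2.89) = 1.29 × 10^-3
Kb = Kw/Ka = 1.0×10^-14 / 1.29 × 10^-3 = 7.75 × 10^-12
Kb = x²/(0.56 − x) = 7.75 × 10^-12
Since Kb ≪ C₀, x ≈ √(Kb·C₀) = 2.08 × 10^-6 M.
(x/C₀ = 0.00037% < 5%, so the approximation holds.)
pOH = 5.68, so pH = 14.00 − pOH = 8.32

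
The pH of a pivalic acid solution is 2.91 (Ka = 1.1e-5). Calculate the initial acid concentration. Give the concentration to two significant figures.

C₀ = 1.4 × 10^-1 M

[H+] = 10^(-2.91) = 1.23 × 10^-3 M = x
Ka = x²/(C₀ − x) ⇒ C₀ = x + x²/Ka
C₀ = 1.23 × 10^-3 + (1.23 × 10^-3)²/(1.1 × 10^-5) = 1.39 × 10^-1 M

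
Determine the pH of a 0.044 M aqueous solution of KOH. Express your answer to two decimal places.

KOH is a strong base; [OH-] = 0.044 M.
pOH = -log(0.044) = 1.36
pH = 14.00 - 1.36 = 12.64

pH = 12.64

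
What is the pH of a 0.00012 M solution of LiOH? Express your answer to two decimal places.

LiOH is a strong base; [OH-] = 0.00012 M.
pOH = -log(0.00012) = 3.92
pH = 14.00 - 3.92 = 10.08

pH = 10.08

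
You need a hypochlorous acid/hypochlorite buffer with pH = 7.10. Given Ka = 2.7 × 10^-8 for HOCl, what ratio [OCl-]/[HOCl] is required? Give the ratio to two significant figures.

ratio = 0.34

pKa = -log(2.7 × 10^-8) = 7.569
pH = pKa + log(r) ⇒ log(r) = 7.10 − 7.569 = -0.469
r = [OCl-]/[HOCl] = 10^(-0.469) = 0.34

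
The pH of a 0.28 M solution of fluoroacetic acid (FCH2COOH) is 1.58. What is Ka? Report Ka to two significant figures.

Ka = 2.7 × 10^-3

[H+] = 10^(-1.58) = 2.63 × 10^-2 M
At equilibrium [HA] = 0.28 − 2.63 × 10^-2 = 2.54 × 10^-1 M
Ka = [H+][A-]/[HA] = (2.63 × 10^-2)² / 2.54 × 10^-1 = 2.7 × 10^-3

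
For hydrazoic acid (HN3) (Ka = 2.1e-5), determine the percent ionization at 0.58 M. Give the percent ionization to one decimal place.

HN3 ⇌ N3- + H+; let x = [H+] at equilibrium.
x ≈ √(Ka·C₀) = √(2.1 × 10^-5 × 0.58) = 3.49 × 10^-3 M
% ionization = x/C₀ × 100% = 3.49 × 10^-3/0.58 × 100% = 0.6%

0.6%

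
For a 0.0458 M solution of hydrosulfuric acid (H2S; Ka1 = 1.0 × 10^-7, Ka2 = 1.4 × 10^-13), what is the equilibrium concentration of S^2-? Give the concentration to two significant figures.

First ionization gives [H+] ≈ [HS-] = 6.77 × 10^-5 M.
Second step: Ka2 = [H+][S^2-]/[HS-] ≈ [S^2-] (since [H+] ≈ [HS-]).
So [S^2-] ≈ Ka2.

1.4 × 10^-13 M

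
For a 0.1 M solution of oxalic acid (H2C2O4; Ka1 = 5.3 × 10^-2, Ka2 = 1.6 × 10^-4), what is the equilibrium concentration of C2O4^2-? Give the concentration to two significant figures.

1.6 × 10^-4 M

First ionization gives [H+] ≈ [HC2O4-] = 5.10 × 10^-2 M.
Second step: Ka2 = [H+][C2O4^2-]/[HC2O4-] ≈ [C2O4^2-] (since [H+] ≈ [HC2O4-]).
So [C2O4^2-] ≈ Ka2.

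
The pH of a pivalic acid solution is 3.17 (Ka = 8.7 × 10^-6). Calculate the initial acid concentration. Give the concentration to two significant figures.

[H+] = 10^(-3.17) = 6.76 × 10^-4 M = x
Ka = x²/(C₀ − x) ⇒ C₀ = x + x²/Ka
C₀ = 6.76 × 10^-4 + (6.76 × 10^-4)²/(8.7 × 10^-6) = 5.32 × 10^-2 M

C₀ = 5.3 × 10^-2 M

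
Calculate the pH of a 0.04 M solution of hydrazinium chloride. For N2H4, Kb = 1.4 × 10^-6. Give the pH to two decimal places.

N2H5+ is the conjugate acid of the weak base N2H4.
Ka = Kw/Kb = 1.0×10^-14 / 1.4 × 10^-6 = 7.14 × 10^-9
Ka = [H+]²/(0.04 − [H+]) = 7.14 × 10^-9
Since Ka ≪ C₀, [H+] ≈ √(Ka·C₀) = 1.69 × 10^-5 M.
([H+]/C₀ = 0.042% < 5%, so the approximation holds.)
pH = −log[H+] = −log(1.69 × 10^-5) = 4.77

pH = 4.77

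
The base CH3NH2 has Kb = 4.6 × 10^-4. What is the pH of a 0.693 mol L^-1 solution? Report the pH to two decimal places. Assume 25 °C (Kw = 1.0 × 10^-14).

CH3NH2 + H2O ⇌ CH3NH3+ + OH-
Kb = x²/(0.693 − x) = 4.6 × 10^-4
Neglecting x in the denominator: x = √(4.6 × 10^-4 × 0.693) = 1.79 × 10^-2 M
pOH = 1.75, so pH = 14.00 − pOH = 12.25

pH = 12.25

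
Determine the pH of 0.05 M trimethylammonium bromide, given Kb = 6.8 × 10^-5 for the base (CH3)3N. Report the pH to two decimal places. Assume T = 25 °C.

(CH3)3NH+ is the conjugate acid of the weak base (CH3)3N.
Ka = Kw/Kb = 1.0×10^-14 / 6.8 × 10^-5 = 1.47 × 10^-10
From the ICE table, Ka = x²/(0.05 − x) = 1.47 × 10^-10.
Assume x ≪ 0.05: x ≈ √(1.47 × 10^-10 × 0.05) = 2.71 × 10^-6 M
pH = −log[H+] = −log(2.71 × 10^-6) = 5.57

pH = 5.57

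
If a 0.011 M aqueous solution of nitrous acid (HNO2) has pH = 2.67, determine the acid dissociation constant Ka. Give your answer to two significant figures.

Ka = 5.2 × 10^-4

[H+] = 10^(-2.67) = 2.14 × 10^-3 M
At equilibrium [HA] = 0.011 − 2.14 × 10^-3 = 8.86 × 10^-3 M
Ka = [H+][A-]/[HA] = (2.14 × 10^-3)² / 8.86 × 10^-3 = 5.2 × 10^-4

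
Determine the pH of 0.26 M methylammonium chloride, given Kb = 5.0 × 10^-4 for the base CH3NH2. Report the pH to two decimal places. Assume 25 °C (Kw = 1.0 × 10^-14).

pH = 5.64

CH3NH3+ is the conjugate acid of the weak base CH3NH2.
Ka = Kw/Kb = 1.0×10^-14 / 5.0 × 10^-4 = 2.00 × 10^-11
Ka = x²/(0.26 − x) = 2.00 × 10^-11
Assume x ≪ 0.26: x ≈ √(2.00 × 10^-11 × 0.26) = 2.28 × 10^-6 M
pH = −log(2.28 × 10^-6) = 5.64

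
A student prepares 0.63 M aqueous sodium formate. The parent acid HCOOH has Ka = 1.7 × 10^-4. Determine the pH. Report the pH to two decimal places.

pH = 8.78

HCOO- is the conjugate base of the weak acid HCOOH.
Kb = Kw/Ka = 1.0×10^-14 / 1.7 × 10^-4 = 5.88 × 10^-11
Let x = [OH-] at equilibrium. Kb = x²/(0.63 − x).
Assume x ≪ 0.63: x ≈ √(5.88 × 10^-11 × 0.63) = 6.09 × 10^-6 M
Check: 0.00097% ionized — well under 5%, approximation valid.
pOH = −log(6.09 × 10^-6) = 5.22; pH = 14.00 − 5.22 = 8.78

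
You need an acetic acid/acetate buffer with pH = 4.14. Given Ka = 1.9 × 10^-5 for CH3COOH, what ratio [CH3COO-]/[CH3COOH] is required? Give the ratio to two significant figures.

pKa = -log(1.9 × 10^-5) = 4.721
pH = pKa + log(r) ⇒ log(r) = 4.14 − 4.721 = -0.581
r = [CH3COO-]/[CH3COOH] = 10^(-0.581) = 0.262

ratio = 0.26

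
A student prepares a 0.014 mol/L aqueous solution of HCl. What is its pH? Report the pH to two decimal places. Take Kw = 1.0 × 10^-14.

pH = 1.85

HCl is a strong acid and dissociates completely, so [H+] = 0.014 M.
pH = -log(0.014) = 1.85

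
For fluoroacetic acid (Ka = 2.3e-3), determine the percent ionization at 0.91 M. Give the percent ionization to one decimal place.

FCH2COOH ⇌ FCH2COO- + H+; let x = [H+] at equilibrium.
Solve x² + 0.0023x − 0.00209 = 0 → x = 4.46 × 10^-2 M
Fraction ionized = 4.46 × 10^-2 / 0.91 = 0.0490 → 4.9%

4.9%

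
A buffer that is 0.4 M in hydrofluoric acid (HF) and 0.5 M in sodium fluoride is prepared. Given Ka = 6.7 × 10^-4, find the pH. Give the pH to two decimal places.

pH = 3.27

pKa = −log(6.7 × 10^-4) = 3.174
pH = pKa + log([A⁻]/[HA]) = 3.174 + log(0.5/0.4)
pH = 3.174 + (+0.097) = 3.27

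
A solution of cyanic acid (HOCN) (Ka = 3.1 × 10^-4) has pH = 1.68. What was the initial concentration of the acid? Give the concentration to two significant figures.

[H+] = 10^(-1.68) = 2.09 × 10^-2 M = x
Ka = x²/(C₀ − x) ⇒ C₀ = x + x²/Ka
C₀ = 2.09 × 10^-2 + (2.09 × 10^-2)²/(3.1 × 10^-4) = 1.43 M

C₀ = 1.4 M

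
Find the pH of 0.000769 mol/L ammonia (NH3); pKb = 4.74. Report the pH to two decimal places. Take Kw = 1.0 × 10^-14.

NH3 + H2O ⇌ NH4+ + OH-
Kb = 10^(−4.74) = 1.82 × 10^-5
From the ICE table, Kb = [OH-]²/(0.000769 − [OH-]) = 1.82 × 10^-5.
Here C₀/Kb ≈ 42.3, so the small-[OH-] approximation fails. Use the quadratic:
[OH-] = (−Kb + √(Kb² + 4·Kb·C₀))/2 = 1.10 × 10^-4 M
pOH = −log(1.10 × 10^-4) = 3.96; pH = 14.00 − 3.96 = 10.04

pH = 10.04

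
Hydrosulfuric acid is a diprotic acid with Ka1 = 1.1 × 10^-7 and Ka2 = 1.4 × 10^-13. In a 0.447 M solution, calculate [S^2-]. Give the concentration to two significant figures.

1.4 × 10^-13 M

First ionization gives [H+] ≈ [HS-] = 2.22 × 10^-4 M.
Second step: Ka2 = [H+][S^2-]/[HS-] ≈ [S^2-] (since [H+] ≈ [HS-]).
So [S^2-] ≈ Ka2.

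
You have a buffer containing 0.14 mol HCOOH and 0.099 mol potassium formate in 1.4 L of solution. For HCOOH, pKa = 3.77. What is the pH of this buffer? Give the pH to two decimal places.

Using pH = pKa + log([base]/[acid]) with [base]/[acid] = 0.099/0.14:
pH = 3.77 + (-0.150) = 3.62

pH = 3.62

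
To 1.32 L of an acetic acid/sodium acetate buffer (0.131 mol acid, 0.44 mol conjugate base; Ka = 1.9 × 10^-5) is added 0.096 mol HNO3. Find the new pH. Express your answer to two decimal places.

After neutralization: n(CH3COOH) = 0.227 mol, n(CH3COO-) = 0.344 mol.
pKa = −log(1.9 × 10^-5) = 4.721
pH = pKa + log([A⁻]/[HA]) = 4.721 + log(0.344/0.227) = 4.721 +0.181

pH = 4.90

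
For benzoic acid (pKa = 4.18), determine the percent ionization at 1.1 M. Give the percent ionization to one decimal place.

0.8%

C6H5COOH ⇌ C6H5COO- + H+; let x = [H+] at equilibrium.
Ka = 10^(−4.18) = 6.61 × 10^-5
x ≈ √(Ka·C₀) = √(6.61 × 10^-5 × 1.1) = 8.53 × 10^-3 M
% ionization = x/C₀ × 100% = 8.53 × 10^-3/1.1 × 100% = 0.8%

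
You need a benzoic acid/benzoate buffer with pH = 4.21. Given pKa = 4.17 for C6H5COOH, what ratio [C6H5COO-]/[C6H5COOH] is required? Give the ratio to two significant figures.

pH = pKa + log(r) ⇒ log(r) = 4.21 − 4.17 = +0.04
r = [C6H5COO-]/[C6H5COOH] = 10^(+0.04) = 1.1

ratio = 1.1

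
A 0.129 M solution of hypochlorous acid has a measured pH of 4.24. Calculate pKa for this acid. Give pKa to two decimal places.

pKa = 7.59

[H+] = 10^(-4.24) = 5.75 × 10^-5 M
At equilibrium [HA] = 0.129 − 5.75 × 10^-5 = 1.29 × 10^-1 M
Ka = [H+][A-]/[HA] = (5.75 × 10^-5)² / 1.29 × 10^-1 = 2.56 × 10^-8
pKa = -log(2.56 × 10^-8) = 7.59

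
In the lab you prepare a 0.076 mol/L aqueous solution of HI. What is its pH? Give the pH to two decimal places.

pH = 1.12

HI is a strong acid and dissociates completely, so [H+] = 0.076 M.
pH = -log(0.076) = 1.12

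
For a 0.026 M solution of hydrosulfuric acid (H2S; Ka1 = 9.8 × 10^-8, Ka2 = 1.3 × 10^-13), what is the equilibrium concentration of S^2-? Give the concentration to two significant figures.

First ionization gives [H+] ≈ [HS-] = 5.05 × 10^-5 M.
Second step: Ka2 = [H+][S^2-]/[HS-] ≈ [S^2-] (since [H+] ≈ [HS-]).
So [S^2-] ≈ Ka2.

1.3 × 10^-13 M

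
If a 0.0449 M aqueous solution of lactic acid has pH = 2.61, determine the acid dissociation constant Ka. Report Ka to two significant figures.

Ka = 1.4 × 10^-4

[H+] = 10^(-2.61) = 2.45 × 10^-3 M
At equilibrium [HA] = 0.0449 − 2.45 × 10^-3 = 4.25 × 10^-2 M
Ka = [H+][A-]/[HA] = (2.45 × 10^-3)² / 4.25 × 10^-2 = 1.4 × 10^-4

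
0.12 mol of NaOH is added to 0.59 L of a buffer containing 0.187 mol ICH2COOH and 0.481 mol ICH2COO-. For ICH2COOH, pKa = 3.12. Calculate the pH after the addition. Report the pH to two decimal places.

After neutralization: n(ICH2COOH) = 0.067 mol, n(ICH2COO-) = 0.601 mol.
pH = pKa + log(n_ICH2COO-/n_ICH2COOH) = 3.12 + log(0.601/0.067) = 3.12 + (+0.953)

pH = 4.07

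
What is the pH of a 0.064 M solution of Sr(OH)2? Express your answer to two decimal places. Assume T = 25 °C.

Sr(OH)2 is a strong base (each formula unit releases 2 OH-); [OH-] = 0.128 M.
pOH = -log(0.128) = 0.89
pH = 14.00 - 0.89 = 13.11

pH = 13.11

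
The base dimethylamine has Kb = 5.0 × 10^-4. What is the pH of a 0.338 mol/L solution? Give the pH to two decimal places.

pH = 12.11

(CH3)2NH + H2O ⇌ (CH3)2NH2+ + OH-
From the ICE table, Kb = x²/(0.338 − x) = 5.0 × 10^-4.
Neglecting x in the denominator: x = √(5.0 × 10^-4 × 0.338) = 1.30 × 10^-2 M
pOH = −log(1.30 × 10^-2) = 1.89; pH = 14.00 − 1.89 = 12.11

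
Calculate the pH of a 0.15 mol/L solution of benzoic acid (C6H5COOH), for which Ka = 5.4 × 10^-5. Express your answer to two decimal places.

C6H5COOH ⇌ C6H5COO- + H+
Ka = [H+]²/(0.15 − [H+]) = 5.4 × 10^-5
Assume [H+] ≪ 0.15: [H+] ≈ √(5.4 × 10^-5 × 0.15) = 2.85 × 10^-3 M
([H+]/C₀ = 1.9% < 5%, so the approximation holds.)
pH = −log(2.85 × 10^-3) = 2.55

pH = 2.55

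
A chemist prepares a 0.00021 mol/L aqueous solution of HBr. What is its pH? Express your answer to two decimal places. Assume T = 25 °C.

HBr is a strong acid and dissociates completely, so [H+] = 0.00021 M.
pH = -log(0.00021) = 3.68

pH = 3.68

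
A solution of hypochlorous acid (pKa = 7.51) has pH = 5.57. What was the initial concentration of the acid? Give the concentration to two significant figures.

C₀ = 2.4 × 10^-4 M

[H+] = 10^(-5.57) = 2.69 × 10^-6 M = x
Ka = 10^(−7.51) = 3.09 × 10^-8
Ka = x²/(C₀ − x) ⇒ C₀ = x + x²/Ka
C₀ = 2.69 × 10^-6 + (2.69 × 10^-6)²/(3.09 × 10^-8) = 2.37 × 10^-4 M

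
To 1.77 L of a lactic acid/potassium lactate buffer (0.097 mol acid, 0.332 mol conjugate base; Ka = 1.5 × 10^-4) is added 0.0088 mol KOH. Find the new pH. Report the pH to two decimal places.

pH = 4.41

After neutralization: n(CH3CH(OH)COOH) = 0.0882 mol, n(CH3CH(OH)COO-) = 0.341 mol.
pKa = −log(1.5 × 10^-4) = 3.824
pH = pKa + log([A⁻]/[HA]) = 3.824 + log(0.341/0.0882) = 3.824 +0.587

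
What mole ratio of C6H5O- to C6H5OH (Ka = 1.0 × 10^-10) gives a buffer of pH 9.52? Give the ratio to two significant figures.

pKa = -log(1.0 × 10^-10) = 10.000
pH = pKa + log(r) ⇒ log(r) = 9.52 − 10.000 = -0.480
r = [C6H5O-]/[C6H5OH] = 10^(-0.480) = 0.331

ratio = 0.33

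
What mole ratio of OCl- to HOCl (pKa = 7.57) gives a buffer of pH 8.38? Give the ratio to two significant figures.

pH = pKa + log(r) ⇒ log(r) = 8.38 − 7.57 = +0.81
r = [OCl-]/[HOCl] = 10^(+0.81) = 6.46

ratio = 6.5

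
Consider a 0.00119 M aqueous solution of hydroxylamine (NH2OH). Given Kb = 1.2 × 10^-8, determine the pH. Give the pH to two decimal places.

NH2OH + H2O ⇌ NH3OH+ + OH-
Kb = [OH-]²/(0.00119 − [OH-]) = 1.2 × 10^-8
Since Kb ≪ C₀, [OH-] ≈ √(Kb·C₀) = 3.78 × 10^-6 M.
Check: 0.32% ionized — well under 5%, approximation valid.
pOH = 5.42, so pH = 14.00 − pOH = 8.58

pH = 8.58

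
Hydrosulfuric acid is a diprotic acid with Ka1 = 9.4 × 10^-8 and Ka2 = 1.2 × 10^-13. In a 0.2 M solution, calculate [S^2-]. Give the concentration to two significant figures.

First ionization gives [H+] ≈ [HS-] = 1.37 × 10^-4 M.
Second step: Ka2 = [H+][S^2-]/[HS-] ≈ [S^2-] (since [H+] ≈ [HS-]).
So [S^2-] ≈ Ka2.

1.2 × 10^-13 M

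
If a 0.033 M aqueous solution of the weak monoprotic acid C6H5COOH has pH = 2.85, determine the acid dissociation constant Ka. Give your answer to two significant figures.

Ka = 6.3 × 10^-5

[H+] = 10^(-2.85) = 1.41 × 10^-3 M
At equilibrium [HA] = 0.033 − 1.41 × 10^-3 = 3.16 × 10^-2 M
Ka = [H+][A-]/[HA] = (1.41 × 10^-3)² / 3.16 × 10^-2 = 6.3 × 10^-5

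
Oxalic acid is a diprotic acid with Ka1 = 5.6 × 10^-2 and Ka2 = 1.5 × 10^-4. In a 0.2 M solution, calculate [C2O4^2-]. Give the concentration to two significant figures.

1.5 × 10^-4 M

First ionization gives [H+] ≈ [HC2O4-] = 8.15 × 10^-2 M.
Second step: Ka2 = [H+][C2O4^2-]/[HC2O4-] ≈ [C2O4^2-] (since [H+] ≈ [HC2O4-]).
So [C2O4^2-] ≈ Ka2.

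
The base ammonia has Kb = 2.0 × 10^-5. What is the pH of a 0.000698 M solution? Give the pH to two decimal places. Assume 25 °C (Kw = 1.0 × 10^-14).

pH = 10.04

NH3 + H2O ⇌ NH4+ + OH-
From the ICE table, Kb = x²/(0.000698 − x) = 2.0 × 10^-5.
Here C₀/Kb ≈ 34.9, so the small-x approximation fails. Use the quadratic:
x = (−Kb + √(Kb² + 4·Kb·C₀))/2 = 1.09 × 10^-4 M
pOH = −log(1.09 × 10^-4) = 3.96; pH = 14.00 − 3.96 = 10.04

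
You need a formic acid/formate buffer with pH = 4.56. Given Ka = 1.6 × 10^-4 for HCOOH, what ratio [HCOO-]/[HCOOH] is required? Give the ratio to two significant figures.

ratio = 5.8

pKa = -log(1.6 × 10^-4) = 3.796
pH = pKa + log(r) ⇒ log(r) = 4.56 − 3.796 = +0.764
r = [HCOO-]/[HCOOH] = 10^(+0.764) = 5.81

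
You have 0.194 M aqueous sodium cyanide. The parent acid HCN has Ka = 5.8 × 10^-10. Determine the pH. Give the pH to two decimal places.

pH = 11.26

CN- is the conjugate base of the weak acid HCN.
Kb = Kw/Ka = 1.0×10^-14 / 5.8 × 10^-10 = 1.72 × 10^-5
From the ICE table, Kb = [OH-]²/(0.194 − [OH-]) = 1.72 × 10^-5.
Assume [OH-] ≪ 0.194: [OH-] ≈ √(1.72 × 10^-5 × 0.194) = 1.83 × 10^-3 M
([OH-]/C₀ = 0.94% < 5%, so the approximation holds.)
pOH = 2.74, so pH = 14.00 − pOH = 11.26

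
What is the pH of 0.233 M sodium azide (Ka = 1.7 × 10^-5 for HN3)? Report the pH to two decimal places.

pH = 9.07

N3- is the conjugate base of the weak acid HN3.
Kb = Kw/Ka = 1.0×10^-14 / 1.7 × 10^-5 = 5.88 × 10^-10
Kb = [OH-]²/(0.233 − [OH-]) = 5.88 × 10^-10
Neglecting [OH-] in the denominator: [OH-] = √(5.88 × 10^-10 × 0.233) = 1.17 × 10^-5 M
([OH-]/C₀ = 0.005% < 5%, so the approximation holds.)
pOH = 4.93, so pH = 14.00 − pOH = 9.07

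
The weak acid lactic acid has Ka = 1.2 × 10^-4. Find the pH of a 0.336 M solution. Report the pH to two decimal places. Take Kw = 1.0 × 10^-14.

CH3CH(OH)COOH ⇌ CH3CH(OH)COO- + H+
From the ICE table, Ka = [H+]²/(0.336 − [H+]) = 1.2 × 10^-4.
Since Ka ≪ C₀, [H+] ≈ √(Ka·C₀) = 6.35 × 10^-3 M.
Check: 1.9% ionized — well under 5%, approximation valid.
pH = −log(6.35 × 10^-3) = 2.20

pH = 2.20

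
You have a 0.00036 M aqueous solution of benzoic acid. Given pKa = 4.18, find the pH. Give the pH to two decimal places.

pH = 3.90

C6H5COOH ⇌ C6H5COO- + H+
Ka = 10^(−4.18) = 6.61 × 10^-5
Let x = [H+] at equilibrium. Ka = x²/(0.00036 − x).
The 5% rule fails; solving x² + Ka·x − Ka·C₀ = 0 exactly:
x = [−6.61e-05 + √(6.61e-05² + 9.52e-08)]/2 = 1.25 × 10^-4 M
pH = −log[H+] = −log(1.25 × 10^-4) = 3.90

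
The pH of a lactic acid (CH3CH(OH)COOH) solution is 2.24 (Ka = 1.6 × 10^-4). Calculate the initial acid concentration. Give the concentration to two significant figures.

C₀ = 2.1 × 10^-1 M

[H+] = 10^(-2.24) = 5.75 × 10^-3 M = x
Ka = x²/(C₀ − x) ⇒ C₀ = x + x²/Ka
C₀ = 5.75 × 10^-3 + (5.75 × 10^-3)²/(1.6 × 10^-4) = 2.12 × 10^-1 M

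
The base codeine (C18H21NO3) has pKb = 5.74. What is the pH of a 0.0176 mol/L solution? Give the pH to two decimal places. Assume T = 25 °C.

C18H21NO3 + H2O ⇌ C18H22NO3+ + OH-
Kb = 10^(−5.74) = 1.82 × 10^-6
Kb = [OH-]²/(0.0176 − [OH-]) = 1.82 × 10^-6
Assume [OH-] ≪ 0.0176: [OH-] ≈ √(1.82 × 10^-6 × 0.0176) = 1.79 × 10^-4 M
([OH-]/C₀ = 1% < 5%, so the approximation holds.)
pOH = −log(1.79 × 10^-4) = 3.75; pH = 14.00 − 3.75 = 10.25

pH = 10.25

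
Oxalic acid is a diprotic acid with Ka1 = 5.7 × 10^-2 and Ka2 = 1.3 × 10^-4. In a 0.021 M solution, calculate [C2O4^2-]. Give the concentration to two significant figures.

First ionization gives [H+] ≈ [HC2O4-] = 1.63 × 10^-2 M.
Second step: Ka2 = [H+][C2O4^2-]/[HC2O4-] ≈ [C2O4^2-] (since [H+] ≈ [HC2O4-]).
So [C2O4^2-] ≈ Ka2.

1.3 × 10^-4 M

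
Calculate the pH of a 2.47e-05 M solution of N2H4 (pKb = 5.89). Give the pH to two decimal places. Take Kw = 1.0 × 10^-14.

N2H4 + H2O ⇌ N2H5+ + OH-
Kb = 10^(−5.89) = 1.29 × 10^-6
From the ICE table, Kb = x²/(2.47e-05 − x) = 1.29 × 10^-6.
Here C₀/Kb ≈ 19.1, so the small-x approximation fails. Use the quadratic:
x = [−1.29e-06 + √(1.29e-06² + 1.27e-10)]/2 = 5.04 × 10^-6 M
pOH = −log(5.04 × 10^-6) = 5.30; pH = 14.00 − 5.30 = 8.70

pH = 8.70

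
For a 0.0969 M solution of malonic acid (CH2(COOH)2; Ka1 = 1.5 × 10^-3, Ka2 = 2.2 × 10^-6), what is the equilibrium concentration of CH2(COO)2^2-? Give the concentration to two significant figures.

2.2 × 10^-6 M

First ionization gives [H+] ≈ [CH2(COOH)COO-] = 1.13 × 10^-2 M.
Second step: Ka2 = [H+][CH2(COO)2^2-]/[CH2(COOH)COO-] ≈ [CH2(COO)2^2-] (since [H+] ≈ [CH2(COOH)COO-]).
So [CH2(COO)2^2-] ≈ Ka2.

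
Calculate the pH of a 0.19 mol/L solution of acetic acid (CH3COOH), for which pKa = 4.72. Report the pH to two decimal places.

pH = 2.72

CH3COOH ⇌ CH3COO- + H+
Ka = 10^(−4.72) = 1.91 × 10^-5
Let x = [H+] at equilibrium. Ka = x²/(0.19 − x).
Neglecting x in the denominator: x = √(1.91 × 10^-5 × 0.19) = 1.90 × 10^-3 M
(x/C₀ = 1% < 5%, so the approximation holds.)
pH = −log[H+] = −log(1.90 × 10^-3) = 2.72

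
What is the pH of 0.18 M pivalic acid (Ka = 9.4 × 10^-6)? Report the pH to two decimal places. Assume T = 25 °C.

(CH3)3CCOOH ⇌ (CH3)3CCOO- + H+
From the ICE table, Ka = [H+]²/(0.18 − [H+]) = 9.4 × 10^-6.
Since Ka ≪ C₀, [H+] ≈ √(Ka·C₀) = 1.30 × 10^-3 M.
Check: 0.72% ionized — well under 5%, approximation valid.
pH = −log(1.30 × 10^-3) = 2.89

pH = 2.89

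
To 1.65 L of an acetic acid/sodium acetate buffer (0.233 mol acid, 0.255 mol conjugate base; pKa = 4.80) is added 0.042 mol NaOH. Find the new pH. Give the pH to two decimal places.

pH = 4.99

After neutralization: n(CH3COOH) = 0.191 mol, n(CH3COO-) = 0.297 mol.
Henderson–Hasselbalch with mole ratio 0.297/0.191: pH = 4.80 + (+0.192)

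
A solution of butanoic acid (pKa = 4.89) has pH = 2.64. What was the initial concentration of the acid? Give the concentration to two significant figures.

C₀ = 4.1 × 10^-1 M

[H+] = 10^(-2.64) = 2.29 × 10^-3 M = x
Ka = 10^(−4.89) = 1.29 × 10^-5
Ka = x²/(C₀ − x) ⇒ C₀ = x + x²/Ka
C₀ = 2.29 × 10^-3 + (2.29 × 10^-3)²/(1.29 × 10^-5) = 4.09 × 10^-1 M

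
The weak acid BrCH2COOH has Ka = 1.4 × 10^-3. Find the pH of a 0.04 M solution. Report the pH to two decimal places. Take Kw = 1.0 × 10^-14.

BrCH2COOH ⇌ BrCH2COO- + H+
Ka = [H+]²/(0.04 − [H+]) = 1.4 × 10^-3
[H+] is not negligible relative to C₀; solve [H+]² + 0.0014·[H+] − 5.6e-05 = 0.
[H+] = (−Ka + √(Ka² + 4·Ka·C₀))/2 = 6.82 × 10^-3 M
pH = −log[H+] = −log(6.82 × 10^-3) = 2.17

pH = 2.17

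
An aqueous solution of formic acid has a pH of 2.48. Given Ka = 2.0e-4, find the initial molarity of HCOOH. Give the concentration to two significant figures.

C₀ = 5.8 × 10^-2 M

[H+] = 10^(-2.48) = 3.31 × 10^-3 M = x
Ka = x²/(C₀ − x) ⇒ C₀ = x + x²/Ka
C₀ = 3.31 × 10^-3 + (3.31 × 10^-3)²/(2.0 × 10^-4) = 5.81 × 10^-2 M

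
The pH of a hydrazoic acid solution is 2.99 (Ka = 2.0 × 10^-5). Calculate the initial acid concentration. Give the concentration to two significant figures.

C₀ = 5.3 × 10^-2 M

[H+] = 10^(-2.99) = 1.02 × 10^-3 M = x
Ka = x²/(C₀ − x) ⇒ C₀ = x + x²/Ka
C₀ = 1.02 × 10^-3 + (1.02 × 10^-3)²/(2.0 × 10^-5) = 5.30 × 10^-2 M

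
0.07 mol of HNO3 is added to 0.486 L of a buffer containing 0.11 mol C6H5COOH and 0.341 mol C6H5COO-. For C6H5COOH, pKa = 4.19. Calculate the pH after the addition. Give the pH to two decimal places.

Added H+ converts C6H5COO- to C6H5COOH: C6H5COOH → 0.18 mol, C6H5COO- → 0.271 mol.
pH = pKa + log([A⁻]/[HA]) = 4.19 + log(0.271/0.18) = 4.19 +0.178

pH = 4.37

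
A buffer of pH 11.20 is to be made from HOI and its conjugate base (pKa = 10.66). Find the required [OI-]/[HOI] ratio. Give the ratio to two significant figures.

ratio = 3.5

pH = pKa + log(r) ⇒ log(r) = 11.20 − 10.66 = +0.54
r = [OI-]/[HOI] = 10^(+0.54) = 3.47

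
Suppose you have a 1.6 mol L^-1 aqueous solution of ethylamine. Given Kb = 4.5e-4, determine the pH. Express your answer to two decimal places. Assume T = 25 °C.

C2H5NH2 + H2O ⇌ C2H5NH3+ + OH-
From the ICE table, Kb = [OH-]²/(1.6 − [OH-]) = 4.5 × 10^-4.
Neglecting [OH-] in the denominator: [OH-] = √(4.5 × 10^-4 × 1.6) = 2.68 × 10^-2 M
pOH = 1.57, so pH = 14.00 − pOH = 12.43

pH = 12.43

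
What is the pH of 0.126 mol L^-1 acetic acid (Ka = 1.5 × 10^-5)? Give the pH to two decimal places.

CH3COOH ⇌ CH3COO- + H+
From the ICE table, Ka = [H+]²/(0.126 − [H+]) = 1.5 × 10^-5.
Neglecting [H+] in the denominator: [H+] = √(1.5 × 10^-5 × 0.126) = 1.37 × 10^-3 M
Check: 1.1% ionized — well under 5%, approximation valid.
pH = −log(1.37 × 10^-3) = 2.86

pH = 2.86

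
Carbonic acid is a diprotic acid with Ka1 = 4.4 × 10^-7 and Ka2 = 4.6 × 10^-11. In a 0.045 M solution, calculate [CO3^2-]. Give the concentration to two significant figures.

First ionization gives [H+] ≈ [HCO3-] = 1.41 × 10^-4 M.
Second step: Ka2 = [H+][CO3^2-]/[HCO3-] ≈ [CO3^2-] (since [H+] ≈ [HCO3-]).
So [CO3^2-] ≈ Ka2.

4.6 × 10^-11 M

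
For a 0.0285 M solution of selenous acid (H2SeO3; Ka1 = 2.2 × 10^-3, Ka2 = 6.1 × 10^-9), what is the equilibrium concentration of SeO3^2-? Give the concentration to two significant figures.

6.1 × 10^-9 M

First ionization gives [H+] ≈ [HSeO3-] = 6.89 × 10^-3 M.
Second step: Ka2 = [H+][SeO3^2-]/[HSeO3-] ≈ [SeO3^2-] (since [H+] ≈ [HSeO3-]).
So [SeO3^2-] ≈ Ka2.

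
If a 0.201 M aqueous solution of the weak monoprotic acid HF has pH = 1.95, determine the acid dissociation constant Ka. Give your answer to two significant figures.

[H+] = 10^(-1.95) = 1.12 × 10^-2 M
At equilibrium [HA] = 0.201 − 1.12 × 10^-2 = 1.90 × 10^-1 M
Ka = [H+][A-]/[HA] = (1.12 × 10^-2)² / 1.90 × 10^-1 = 6.6 × 10^-4

Ka = 6.6 × 10^-4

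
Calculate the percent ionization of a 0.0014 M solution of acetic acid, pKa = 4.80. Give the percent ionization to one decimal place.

CH3COOH ⇌ CH3COO- + H+; let x = [H+] at equilibrium.
Ka = 10^(−4.80) = 1.58 × 10^-5
Solve x² + 1.58e-05x − 2.21e-08 = 0 → x = 1.41 × 10^-4 M
Fraction ionized = 1.41 × 10^-4 / 0.0014 = 0.1007 → 10.1%

10.1%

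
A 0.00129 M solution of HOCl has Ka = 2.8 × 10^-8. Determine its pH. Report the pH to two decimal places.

pH = 5.22

HOCl ⇌ OCl- + H+
Ka = [H+]²/(0.00129 − [H+]) = 2.8 × 10^-8
Assume [H+] ≪ 0.00129: [H+] ≈ √(2.8 × 10^-8 × 0.00129) = 6.01 × 10^-6 M
pH = −log(6.01 × 10^-6) = 5.22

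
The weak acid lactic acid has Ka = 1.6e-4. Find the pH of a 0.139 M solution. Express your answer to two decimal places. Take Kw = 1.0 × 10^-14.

pH = 2.33

CH3CH(OH)COOH ⇌ CH3CH(OH)COO- + H+
From the ICE table, Ka = [H+]²/(0.139 − [H+]) = 1.6 × 10^-4.
Since Ka ≪ C₀, [H+] ≈ √(Ka·C₀) = 4.72 × 10^-3 M.
pH = −log[H+] = −log(4.72 × 10^-3) = 2.33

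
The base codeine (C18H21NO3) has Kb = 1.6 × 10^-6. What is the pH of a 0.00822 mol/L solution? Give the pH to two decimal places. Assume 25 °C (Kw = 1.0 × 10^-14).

C18H21NO3 + H2O ⇌ C18H22NO3+ + OH-
Kb = [OH-]²/(0.00822 − [OH-]) = 1.6 × 10^-6
Neglecting [OH-] in the denominator: [OH-] = √(1.6 × 10^-6 × 0.00822) = 1.15 × 10^-4 M
pOH = −log(1.15 × 10^-4) = 3.94; pH = 14.00 − 3.94 = 10.06

pH = 10.06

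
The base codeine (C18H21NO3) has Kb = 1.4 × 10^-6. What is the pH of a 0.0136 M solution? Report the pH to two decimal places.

C18H21NO3 + H2O ⇌ C18H22NO3+ + OH-
From the ICE table, Kb = [OH-]²/(0.0136 − [OH-]) = 1.4 × 10^-6.
Assume [OH-] ≪ 0.0136: [OH-] ≈ √(1.4 × 10^-6 × 0.0136) = 1.38 × 10^-4 M
pOH = −log(1.38 × 10^-4) = 3.86; pH = 14.00 − 3.86 = 10.14

pH = 10.14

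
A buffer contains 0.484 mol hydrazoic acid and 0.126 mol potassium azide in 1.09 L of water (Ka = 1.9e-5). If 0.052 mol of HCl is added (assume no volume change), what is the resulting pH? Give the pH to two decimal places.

Added H+ converts N3- to HN3: HN3 → 0.536 mol, N3- → 0.074 mol.
pKa = −log(1.9 × 10^-5) = 4.721
pH = pKa + log(n_N3-/n_HN3) = 4.721 + log(0.074/0.536) = 4.721 + (-0.860)

pH = 3.86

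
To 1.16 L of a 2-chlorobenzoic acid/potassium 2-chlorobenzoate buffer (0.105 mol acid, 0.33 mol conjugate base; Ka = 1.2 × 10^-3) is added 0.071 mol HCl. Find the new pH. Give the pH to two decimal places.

pH = 3.09

Added H+ converts ClC6H4COO- to ClC6H4COOH: ClC6H4COOH → 0.176 mol, ClC6H4COO- → 0.259 mol.
pKa = −log(1.2 × 10^-3) = 2.921
pH = pKa + log([A⁻]/[HA]) = 2.921 + log(0.259/0.176) = 2.921 +0.168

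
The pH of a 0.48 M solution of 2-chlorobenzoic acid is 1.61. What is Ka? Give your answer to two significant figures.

[H+] = 10^(-1.61) = 2.45 × 10^-2 M
At equilibrium [HA] = 0.48 − 2.45 × 10^-2 = 4.55 × 10^-1 M
Ka = [H+][A-]/[HA] = (2.45 × 10^-2)² / 4.55 × 10^-1 = 1.3 × 10^-3

Ka = 1.3 × 10^-3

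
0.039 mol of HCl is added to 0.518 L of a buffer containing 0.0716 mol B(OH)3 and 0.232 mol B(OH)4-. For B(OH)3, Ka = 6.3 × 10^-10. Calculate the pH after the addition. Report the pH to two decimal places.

After neutralization: n(B(OH)3) = 0.111 mol, n(B(OH)4-) = 0.193 mol.
pKa = −log(6.3 × 10^-10) = 9.201
pH = pKa + log([A⁻]/[HA]) = 9.201 + log(0.193/0.111) = 9.201 +0.240

pH = 9.44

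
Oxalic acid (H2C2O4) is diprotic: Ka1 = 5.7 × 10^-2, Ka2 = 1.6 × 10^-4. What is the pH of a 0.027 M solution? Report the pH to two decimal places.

pH = 1.70

Ka1 ≫ Ka2, so treat the first dissociation as the only significant source of H+.
Ka1 = x²/(0.027 − x) = 5.7 × 10^-2
Solving the quadratic: x = (−Ka1 + √(Ka1² + 4·Ka1·C₀))/2 = 2.00 × 10^-2 M
pH = −log(2.00 × 10^-2) = 1.70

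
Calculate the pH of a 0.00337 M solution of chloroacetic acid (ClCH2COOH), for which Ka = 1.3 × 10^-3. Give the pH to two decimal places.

ClCH2COOH ⇌ ClCH2COO- + H+
From the ICE table, Ka = x²/(0.00337 − x) = 1.3 × 10^-3.
The 5% rule fails; solving x² + Ka·x − Ka·C₀ = 0 exactly:
x = (−Ka + √(Ka² + 4·Ka·C₀))/2 = 1.54 × 10^-3 M
pH = −log[H+] = −log(1.54 × 10^-3) = 2.81

pH = 2.81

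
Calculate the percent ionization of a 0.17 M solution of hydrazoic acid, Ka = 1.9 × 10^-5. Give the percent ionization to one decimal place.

1.1%

HN3 ⇌ N3- + H+; let x = [H+] at equilibrium.
x ≈ √(Ka·C₀) = √(1.9 × 10^-5 × 0.17) = 1.80 × 10^-3 M
% ionization = x/C₀ × 100% = 1.80 × 10^-3/0.17 × 100% = 1.1%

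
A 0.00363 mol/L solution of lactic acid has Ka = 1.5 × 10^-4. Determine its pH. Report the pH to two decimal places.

pH = 3.18

CH3CH(OH)COOH ⇌ CH3CH(OH)COO- + H+
Ka = [H+]²/(0.00363 − [H+]) = 1.5 × 10^-4
The 5% rule fails; solving [H+]² + Ka·[H+] − Ka·C₀ = 0 exactly:
[H+] = [−0.00015 + √(0.00015² + 2.18e-06)]/2 = 6.67 × 10^-4 M
pH = −log(6.67 × 10^-4) = 3.18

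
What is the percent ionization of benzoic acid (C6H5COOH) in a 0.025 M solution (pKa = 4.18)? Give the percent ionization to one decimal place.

C6H5COOH ⇌ C6H5COO- + H+; let x = [H+] at equilibrium.
Ka = 10^(−4.18) = 6.61 × 10^-5
Solve x² + 6.61e-05x − 1.65e-06 = 0 → x = 1.25 × 10^-3 M
% ionization = x/C₀ × 100% = 1.25 × 10^-3/0.025 × 100% = 5.0%

5.0%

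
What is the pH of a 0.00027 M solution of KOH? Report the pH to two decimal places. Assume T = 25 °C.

pH = 10.43

KOH is a strong base; [OH-] = 0.00027 M.
pOH = -log(0.00027) = 3.57
pH = 14.00 - 3.57 = 10.43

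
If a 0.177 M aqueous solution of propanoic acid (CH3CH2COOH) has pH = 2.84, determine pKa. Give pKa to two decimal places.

[H+] = 10^(-2.84) = 1.45 × 10^-3 M
At equilibrium [HA] = 0.177 − 1.45 × 10^-3 = 1.76 × 10^-1 M
Ka = [H+][A-]/[HA] = (1.45 × 10^-3)² / 1.76 × 10^-1 = 1.19 × 10^-5
pKa = -log(1.19 × 10^-5) = 4.92

pKa = 4.92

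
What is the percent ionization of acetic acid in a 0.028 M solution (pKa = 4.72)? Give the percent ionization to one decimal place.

CH3COOH ⇌ CH3COO- + H+; let x = [H+] at equilibrium.
Ka = 10^(−4.72) = 1.91 × 10^-5
x ≈ √(Ka·C₀) = √(1.91 × 10^-5 × 0.028) = 7.31 × 10^-4 M
% ionization = x/C₀ × 100% = 7.31 × 10^-4/0.028 × 100% = 2.6%

2.6%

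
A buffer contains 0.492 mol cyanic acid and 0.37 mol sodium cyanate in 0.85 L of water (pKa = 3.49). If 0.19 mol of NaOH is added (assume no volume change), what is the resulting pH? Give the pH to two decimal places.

After neutralization: n(HOCN) = 0.302 mol, n(OCN-) = 0.56 mol.
pH = pKa + log(n_OCN-/n_HOCN) = 3.49 + log(0.56/0.302) = 3.49 + (+0.268)

pH = 3.76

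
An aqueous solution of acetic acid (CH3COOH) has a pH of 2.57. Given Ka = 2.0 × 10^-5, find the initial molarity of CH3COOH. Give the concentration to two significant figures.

[H+] = 10^(-2.57) = 2.69 × 10^-3 M = x
Ka = x²/(C₀ − x) ⇒ C₀ = x + x²/Ka
C₀ = 2.69 × 10^-3 + (2.69 × 10^-3)²/(2.0 × 10^-5) = 3.64 × 10^-1 M

C₀ = 3.6 × 10^-1 M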